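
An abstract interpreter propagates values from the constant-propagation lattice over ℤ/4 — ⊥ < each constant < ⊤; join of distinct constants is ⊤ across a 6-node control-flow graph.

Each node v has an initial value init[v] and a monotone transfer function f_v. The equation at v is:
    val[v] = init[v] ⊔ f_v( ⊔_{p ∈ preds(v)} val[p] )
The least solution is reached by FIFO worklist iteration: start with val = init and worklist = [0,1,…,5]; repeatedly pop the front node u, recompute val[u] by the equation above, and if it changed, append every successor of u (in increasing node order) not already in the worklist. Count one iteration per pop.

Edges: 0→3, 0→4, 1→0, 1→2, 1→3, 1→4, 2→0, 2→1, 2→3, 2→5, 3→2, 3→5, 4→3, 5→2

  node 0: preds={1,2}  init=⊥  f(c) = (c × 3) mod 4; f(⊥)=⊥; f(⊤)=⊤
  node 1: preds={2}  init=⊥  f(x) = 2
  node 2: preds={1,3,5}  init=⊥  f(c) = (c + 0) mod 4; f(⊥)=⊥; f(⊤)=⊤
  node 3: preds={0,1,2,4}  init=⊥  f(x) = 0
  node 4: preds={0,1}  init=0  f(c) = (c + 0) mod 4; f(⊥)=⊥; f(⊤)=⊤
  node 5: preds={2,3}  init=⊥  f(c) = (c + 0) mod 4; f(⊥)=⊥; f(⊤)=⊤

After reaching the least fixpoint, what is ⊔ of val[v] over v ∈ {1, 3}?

⊤

Iteration log — 16 steps:
  step 1. node 0  ⊔preds=⊥  new=⊥  stable
  step 2. node 1  ⊔preds=⊥  new=2  old=⊥  +wl: 0
  step 3. node 2  ⊔preds=2  new=2  old=⊥  +wl: 1
  step 4. node 3  ⊔preds=⊤  new=0  old=⊥  +wl: 2
  step 5. node 4  ⊔preds=2  new=⊤  old=0  +wl: 3
  step 6. node 5  ⊔preds=⊤  new=⊤  old=⊥  +wl: 
  step 7. node 0  ⊔preds=2  new=2  old=⊥  +wl: 4
  step 8. node 1  ⊔preds=2  new=2  stable
  step 9. node 2  ⊔preds=⊤  new=⊤  old=2  +wl: 0,1,5
  step 10. node 3  ⊔preds=⊤  new=0  stable
  step 11. node 4  ⊔preds=2  new=⊤  stable
  step 12. node 0  ⊔preds=⊤  new=⊤  old=2  +wl: 3,4
  step 13. node 1  ⊔preds=⊤  new=2  stable
  step 14. node 5  ⊔preds=⊤  new=⊤  stable
  step 15. node 3  ⊔preds=⊤  new=0  stable
  step 16. node 4  ⊔preds=⊤  new=⊤  stable

Least fixpoint reached:
  node 0: ⊤
  node 1: 2
  node 2: ⊤
  node 3: 0
  node 4: ⊤
  node 5: ⊤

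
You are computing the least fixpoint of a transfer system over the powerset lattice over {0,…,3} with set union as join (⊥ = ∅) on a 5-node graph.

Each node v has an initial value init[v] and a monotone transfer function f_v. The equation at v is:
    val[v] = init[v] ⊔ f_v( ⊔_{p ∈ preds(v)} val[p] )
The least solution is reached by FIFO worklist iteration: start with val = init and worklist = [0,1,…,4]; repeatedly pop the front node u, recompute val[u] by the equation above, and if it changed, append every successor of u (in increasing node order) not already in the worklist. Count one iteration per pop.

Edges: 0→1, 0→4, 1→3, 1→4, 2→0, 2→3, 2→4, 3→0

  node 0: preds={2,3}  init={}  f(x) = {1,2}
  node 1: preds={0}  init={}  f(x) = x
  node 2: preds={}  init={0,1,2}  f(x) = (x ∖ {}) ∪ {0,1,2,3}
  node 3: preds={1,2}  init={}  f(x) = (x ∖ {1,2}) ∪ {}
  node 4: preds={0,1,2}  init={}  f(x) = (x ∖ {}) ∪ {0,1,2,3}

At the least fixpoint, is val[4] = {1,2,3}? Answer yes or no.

no

Iteration log — 6 steps:
  step 1. node 0  ⊔preds={0,1,2}  new={1,2}  old={}  +wl: 
  step 2. node 1  ⊔preds={1,2}  new={1,2}  old={}  +wl: 
  step 3. node 2  ⊔preds={}  new={0,1,2,3}  old={0,1,2}  +wl: 0
  step 4. node 3  ⊔preds={0,1,2,3}  new={0,3}  old={}  +wl: 
  step 5. node 4  ⊔preds={0,1,2,3}  new={0,1,2,3}  old={}  +wl: 
  step 6. node 0  ⊔preds={0,1,2,3}  new={1,2}  stable

Least fixpoint reached:
  node 0: {1,2}
  node 1: {1,2}
  node 2: {0,1,2,3}
  node 3: {0,3}
  node 4: {0,1,2,3}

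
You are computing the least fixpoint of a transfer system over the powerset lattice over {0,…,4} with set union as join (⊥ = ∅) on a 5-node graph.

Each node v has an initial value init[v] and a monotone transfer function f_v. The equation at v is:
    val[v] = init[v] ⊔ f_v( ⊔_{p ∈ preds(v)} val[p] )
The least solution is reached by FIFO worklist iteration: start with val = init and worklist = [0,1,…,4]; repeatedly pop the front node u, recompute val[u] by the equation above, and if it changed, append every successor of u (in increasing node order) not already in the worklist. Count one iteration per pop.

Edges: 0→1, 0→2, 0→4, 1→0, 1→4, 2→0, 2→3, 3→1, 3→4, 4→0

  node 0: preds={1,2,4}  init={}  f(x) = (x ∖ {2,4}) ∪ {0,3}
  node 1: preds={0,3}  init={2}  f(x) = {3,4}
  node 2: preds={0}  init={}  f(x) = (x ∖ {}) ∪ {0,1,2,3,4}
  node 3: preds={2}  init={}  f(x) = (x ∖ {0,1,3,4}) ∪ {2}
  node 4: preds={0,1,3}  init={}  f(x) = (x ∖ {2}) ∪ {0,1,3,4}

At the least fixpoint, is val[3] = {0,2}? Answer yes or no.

no

Worklist (9 pops):
  #1 pop 0: in={2} → {0,3} (was {}); enqueue []
  #2 pop 1: in={0,3} → {2,3,4} (was {2}); enqueue [0]
  #3 pop 2: in={0,3} → {0,1,2,3,4} (was {}); enqueue []
  #4 pop 3: in={0,1,2,3,4} → {2} (was {}); enqueue [1]
  #5 pop 4: in={0,2,3,4} → {0,1,3,4} (was {}); enqueue []
  #6 pop 0: in={0,1,2,3,4} → {0,1,3} (was {0,3}); enqueue [2,4]
  #7 pop 1: in={0,1,2,3} → {2,3,4} (no change)
  #8 pop 2: in={0,1,3} → {0,1,2,3,4} (no change)
  #9 pop 4: in={0,1,2,3,4} → {0,1,3,4} (no change)

Fixpoint:
  val[0] = {0,1,3}
  val[1] = {2,3,4}
  val[2] = {0,1,2,3,4}
  val[3] = {2}
  val[4] = {0,1,3,4}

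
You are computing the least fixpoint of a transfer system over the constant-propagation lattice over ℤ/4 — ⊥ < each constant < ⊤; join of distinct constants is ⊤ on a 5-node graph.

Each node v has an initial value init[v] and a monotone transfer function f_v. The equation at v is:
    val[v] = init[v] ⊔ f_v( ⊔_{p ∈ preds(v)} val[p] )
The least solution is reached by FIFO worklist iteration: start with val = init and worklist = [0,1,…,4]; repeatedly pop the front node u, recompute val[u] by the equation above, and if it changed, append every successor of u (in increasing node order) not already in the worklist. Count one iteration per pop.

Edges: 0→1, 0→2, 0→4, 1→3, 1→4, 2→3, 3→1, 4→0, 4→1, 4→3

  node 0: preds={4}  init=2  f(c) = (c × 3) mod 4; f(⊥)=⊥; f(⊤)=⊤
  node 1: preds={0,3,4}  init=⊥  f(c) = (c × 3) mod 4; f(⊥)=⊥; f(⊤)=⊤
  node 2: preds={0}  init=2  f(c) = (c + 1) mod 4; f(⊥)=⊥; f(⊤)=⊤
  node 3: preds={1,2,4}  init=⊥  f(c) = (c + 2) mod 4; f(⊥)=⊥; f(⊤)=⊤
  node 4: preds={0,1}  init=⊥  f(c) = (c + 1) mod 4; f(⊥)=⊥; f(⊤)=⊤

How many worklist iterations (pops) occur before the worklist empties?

Trace (13 dequeues):
  [1] u=0 | in ⊥ | out 2 | ==
  [2] u=1 | in 2 | out 2 | prev ⊥ | push {}
  [3] u=2 | in 2 | out ⊤ | prev 2 | push {}
  [4] u=3 | in ⊤ | out ⊤ | prev ⊥ | push {1}
  [5] u=4 | in 2 | out 3 | prev ⊥ | push {0,3}
  [6] u=1 | in ⊤ | out ⊤ | prev 2 | push {4}
  [7] u=0 | in 3 | out ⊤ | prev 2 | push {1,2}
  [8] u=3 | in ⊤ | out ⊤ | ==
  [9] u=4 | in ⊤ | out ⊤ | prev 3 | push {0,3}
  [10] u=1 | in ⊤ | out ⊤ | ==
  [11] u=2 | in ⊤ | out ⊤ | ==
  [12] u=0 | in ⊤ | out ⊤ | ==
  [13] u=3 | in ⊤ | out ⊤ | ==

Converged values:
  [0] ⊤
  [1] ⊤
  [2] ⊤
  [3] ⊤
  [4] ⊤

13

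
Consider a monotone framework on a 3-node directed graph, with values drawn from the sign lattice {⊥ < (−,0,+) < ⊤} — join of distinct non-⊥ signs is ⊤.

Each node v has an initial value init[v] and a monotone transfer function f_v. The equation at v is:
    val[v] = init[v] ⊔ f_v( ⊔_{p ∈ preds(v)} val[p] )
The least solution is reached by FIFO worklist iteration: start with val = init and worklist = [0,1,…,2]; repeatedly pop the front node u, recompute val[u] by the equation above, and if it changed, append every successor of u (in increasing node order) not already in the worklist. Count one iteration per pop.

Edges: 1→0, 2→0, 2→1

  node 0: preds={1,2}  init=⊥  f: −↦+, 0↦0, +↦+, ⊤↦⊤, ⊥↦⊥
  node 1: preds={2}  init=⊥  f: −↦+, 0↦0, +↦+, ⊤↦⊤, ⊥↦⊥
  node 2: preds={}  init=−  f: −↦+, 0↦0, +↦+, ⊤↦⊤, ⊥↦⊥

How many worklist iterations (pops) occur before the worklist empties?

4

Iteration log — 4 steps:
  step 1. node 0  ⊔preds=−  new=+  old=⊥  +wl: 
  step 2. node 1  ⊔preds=−  new=+  old=⊥  +wl: 0
  step 3. node 2  ⊔preds=⊥  new=−  stable
  step 4. node 0  ⊔preds=⊤  new=⊤  old=+  +wl: 

Least fixpoint reached:
  node 0: ⊤
  node 1: +
  node 2: −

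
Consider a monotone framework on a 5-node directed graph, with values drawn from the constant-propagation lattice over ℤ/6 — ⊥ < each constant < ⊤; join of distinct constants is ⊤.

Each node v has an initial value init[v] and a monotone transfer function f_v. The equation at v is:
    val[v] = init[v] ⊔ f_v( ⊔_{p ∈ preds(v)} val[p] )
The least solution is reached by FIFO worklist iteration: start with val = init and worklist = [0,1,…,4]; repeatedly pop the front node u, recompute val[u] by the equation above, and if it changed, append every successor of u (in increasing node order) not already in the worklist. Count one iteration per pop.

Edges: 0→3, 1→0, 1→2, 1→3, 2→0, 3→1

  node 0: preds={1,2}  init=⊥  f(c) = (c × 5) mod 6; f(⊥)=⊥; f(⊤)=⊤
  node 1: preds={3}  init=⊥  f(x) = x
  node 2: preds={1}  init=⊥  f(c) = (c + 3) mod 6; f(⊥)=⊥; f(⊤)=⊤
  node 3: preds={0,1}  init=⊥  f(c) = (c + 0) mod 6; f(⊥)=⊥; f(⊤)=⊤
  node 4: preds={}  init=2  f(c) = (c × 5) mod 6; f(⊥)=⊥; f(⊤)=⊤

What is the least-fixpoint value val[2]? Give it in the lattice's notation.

Trace (5 dequeues):
  [1] u=0 | in ⊥ | out ⊥ | ==
  [2] u=1 | in ⊥ | out ⊥ | ==
  [3] u=2 | in ⊥ | out ⊥ | ==
  [4] u=3 | in ⊥ | out ⊥ | ==
  [5] u=4 | in ⊥ | out 2 | ==

Converged values:
  [0] ⊥
  [1] ⊥
  [2] ⊥
  [3] ⊥
  [4] 2

⊥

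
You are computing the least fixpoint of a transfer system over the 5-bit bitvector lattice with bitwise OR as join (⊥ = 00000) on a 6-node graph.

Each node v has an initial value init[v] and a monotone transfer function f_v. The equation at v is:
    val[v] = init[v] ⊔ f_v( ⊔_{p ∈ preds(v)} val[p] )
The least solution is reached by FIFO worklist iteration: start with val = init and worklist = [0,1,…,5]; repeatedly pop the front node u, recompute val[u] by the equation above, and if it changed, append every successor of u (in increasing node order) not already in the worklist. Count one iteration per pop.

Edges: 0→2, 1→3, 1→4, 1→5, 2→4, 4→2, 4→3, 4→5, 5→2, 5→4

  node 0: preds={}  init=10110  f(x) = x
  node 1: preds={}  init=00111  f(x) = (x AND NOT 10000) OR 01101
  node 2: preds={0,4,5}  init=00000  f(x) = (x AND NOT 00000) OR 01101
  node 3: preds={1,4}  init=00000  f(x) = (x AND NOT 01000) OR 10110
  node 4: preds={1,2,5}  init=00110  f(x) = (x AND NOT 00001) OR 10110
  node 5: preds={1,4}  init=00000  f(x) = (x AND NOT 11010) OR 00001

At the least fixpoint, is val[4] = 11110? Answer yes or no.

Iteration log — 9 steps:
  step 1. node 0  ⊔preds=00000  new=10110  stable
  step 2. node 1  ⊔preds=00000  new=01111  old=00111  +wl: 
  step 3. node 2  ⊔preds=10110  new=11111  old=00000  +wl: 
  step 4. node 3  ⊔preds=01111  new=10111  old=00000  +wl: 
  step 5. node 4  ⊔preds=11111  new=11110  old=00110  +wl: 2,3
  step 6. node 5  ⊔preds=11111  new=00101  old=00000  +wl: 4
  step 7. node 2  ⊔preds=11111  new=11111  stable
  step 8. node 3  ⊔preds=11111  new=10111  stable
  step 9. node 4  ⊔preds=11111  new=11110  stable

Least fixpoint reached:
  node 0: 10110
  node 1: 01111
  node 2: 11111
  node 3: 10111
  node 4: 11110
  node 5: 00101

yes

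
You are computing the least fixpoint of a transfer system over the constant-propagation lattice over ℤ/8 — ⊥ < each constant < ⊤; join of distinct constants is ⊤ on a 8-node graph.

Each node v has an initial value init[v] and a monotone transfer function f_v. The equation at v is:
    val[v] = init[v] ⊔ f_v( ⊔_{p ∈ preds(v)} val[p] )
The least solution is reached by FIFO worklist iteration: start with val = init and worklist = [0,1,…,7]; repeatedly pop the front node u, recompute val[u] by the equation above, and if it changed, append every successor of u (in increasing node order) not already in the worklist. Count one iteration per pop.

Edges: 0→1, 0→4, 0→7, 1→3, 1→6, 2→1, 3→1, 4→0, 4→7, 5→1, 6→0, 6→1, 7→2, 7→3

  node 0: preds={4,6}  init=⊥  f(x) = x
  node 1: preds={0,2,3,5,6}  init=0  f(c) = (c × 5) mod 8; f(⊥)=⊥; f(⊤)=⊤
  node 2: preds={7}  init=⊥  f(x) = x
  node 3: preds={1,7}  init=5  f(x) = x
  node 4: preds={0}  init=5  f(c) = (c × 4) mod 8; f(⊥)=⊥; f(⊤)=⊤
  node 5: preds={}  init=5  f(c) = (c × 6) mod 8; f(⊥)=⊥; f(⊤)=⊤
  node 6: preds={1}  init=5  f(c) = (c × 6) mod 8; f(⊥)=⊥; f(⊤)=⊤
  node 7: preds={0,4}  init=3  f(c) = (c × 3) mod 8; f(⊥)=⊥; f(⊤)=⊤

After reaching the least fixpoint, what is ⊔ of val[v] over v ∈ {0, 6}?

⊤

Iteration log — 15 steps:
  step 1. node 0  ⊔preds=5  new=5  old=⊥  +wl: 
  step 2. node 1  ⊔preds=5  new=⊤  old=0  +wl: 
  step 3. node 2  ⊔preds=3  new=3  old=⊥  +wl: 1
  step 4. node 3  ⊔preds=⊤  new=⊤  old=5  +wl: 
  step 5. node 4  ⊔preds=5  new=⊤  old=5  +wl: 0
  step 6. node 5  ⊔preds=⊥  new=5  stable
  step 7. node 6  ⊔preds=⊤  new=⊤  old=5  +wl: 
  step 8. node 7  ⊔preds=⊤  new=⊤  old=3  +wl: 2,3
  step 9. node 1  ⊔preds=⊤  new=⊤  stable
  step 10. node 0  ⊔preds=⊤  new=⊤  old=5  +wl: 1,4,7
  step 11. node 2  ⊔preds=⊤  new=⊤  old=3  +wl: 
  step 12. node 3  ⊔preds=⊤  new=⊤  stable
  step 13. node 1  ⊔preds=⊤  new=⊤  stable
  step 14. node 4  ⊔preds=⊤  new=⊤  stable
  step 15. node 7  ⊔preds=⊤  new=⊤  stable

Least fixpoint reached:
  node 0: ⊤
  node 1: ⊤
  node 2: ⊤
  node 3: ⊤
  node 4: ⊤
  node 5: 5
  node 6: ⊤
  node 7: ⊤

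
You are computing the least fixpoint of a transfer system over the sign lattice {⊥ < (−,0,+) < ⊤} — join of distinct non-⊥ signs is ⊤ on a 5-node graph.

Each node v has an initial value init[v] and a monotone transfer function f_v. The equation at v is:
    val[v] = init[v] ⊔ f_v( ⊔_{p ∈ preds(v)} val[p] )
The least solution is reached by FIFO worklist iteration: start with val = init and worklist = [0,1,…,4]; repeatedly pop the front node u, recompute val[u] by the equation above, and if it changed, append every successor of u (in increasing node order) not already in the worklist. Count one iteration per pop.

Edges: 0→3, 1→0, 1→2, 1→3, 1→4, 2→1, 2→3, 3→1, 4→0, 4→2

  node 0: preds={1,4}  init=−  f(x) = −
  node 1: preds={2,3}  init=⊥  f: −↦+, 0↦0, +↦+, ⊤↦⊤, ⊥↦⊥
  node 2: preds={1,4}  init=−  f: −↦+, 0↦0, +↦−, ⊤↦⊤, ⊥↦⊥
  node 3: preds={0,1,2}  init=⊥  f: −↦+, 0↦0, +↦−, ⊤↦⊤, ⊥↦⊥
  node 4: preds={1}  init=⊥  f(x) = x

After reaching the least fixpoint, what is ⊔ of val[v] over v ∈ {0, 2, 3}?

Worklist (14 pops):
  #1 pop 0: in=⊥ → − (no change)
  #2 pop 1: in=− → + (was ⊥); enqueue [0]
  #3 pop 2: in=+ → − (no change)
  #4 pop 3: in=⊤ → ⊤ (was ⊥); enqueue [1]
  #5 pop 4: in=+ → + (was ⊥); enqueue [2]
  #6 pop 0: in=+ → − (no change)
  #7 pop 1: in=⊤ → ⊤ (was +); enqueue [0,3,4]
  #8 pop 2: in=⊤ → ⊤ (was −); enqueue [1]
  #9 pop 0: in=⊤ → − (no change)
  #10 pop 3: in=⊤ → ⊤ (no change)
  #11 pop 4: in=⊤ → ⊤ (was +); enqueue [0,2]
  #12 pop 1: in=⊤ → ⊤ (no change)
  #13 pop 0: in=⊤ → − (no change)
  #14 pop 2: in=⊤ → ⊤ (no change)

Fixpoint:
  val[0] = −
  val[1] = ⊤
  val[2] = ⊤
  val[3] = ⊤
  val[4] = ⊤

⊤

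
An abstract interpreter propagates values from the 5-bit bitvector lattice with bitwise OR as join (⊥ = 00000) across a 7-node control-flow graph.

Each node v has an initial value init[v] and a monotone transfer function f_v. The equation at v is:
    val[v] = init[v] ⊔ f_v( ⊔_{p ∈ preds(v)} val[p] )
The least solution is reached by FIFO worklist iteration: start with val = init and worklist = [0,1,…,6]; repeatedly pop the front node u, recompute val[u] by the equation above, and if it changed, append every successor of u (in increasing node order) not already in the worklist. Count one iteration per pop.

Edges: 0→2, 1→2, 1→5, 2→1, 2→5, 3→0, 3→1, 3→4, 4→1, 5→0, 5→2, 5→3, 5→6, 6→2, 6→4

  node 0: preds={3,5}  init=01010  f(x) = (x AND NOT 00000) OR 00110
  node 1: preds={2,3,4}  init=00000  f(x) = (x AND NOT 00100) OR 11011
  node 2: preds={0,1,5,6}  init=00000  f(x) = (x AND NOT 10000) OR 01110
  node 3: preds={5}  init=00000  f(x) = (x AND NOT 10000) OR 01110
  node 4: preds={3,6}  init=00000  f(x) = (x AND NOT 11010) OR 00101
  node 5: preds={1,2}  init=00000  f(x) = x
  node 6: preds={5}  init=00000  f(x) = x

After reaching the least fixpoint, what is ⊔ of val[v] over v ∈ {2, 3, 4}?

01111

Trace (14 dequeues):
  [1] u=0 | in 00000 | out 01110 | prev 01010 | push {}
  [2] u=1 | in 00000 | out 11011 | prev 00000 | push {}
  [3] u=2 | in 11111 | out 01111 | prev 00000 | push {1}
  [4] u=3 | in 00000 | out 01110 | prev 00000 | push {0}
  [5] u=4 | in 01110 | out 00101 | prev 00000 | push {}
  [6] u=5 | in 11111 | out 11111 | prev 00000 | push {2,3}
  [7] u=6 | in 11111 | out 11111 | prev 00000 | push {4}
  [8] u=1 | in 01111 | out 11011 | ==
  [9] u=0 | in 11111 | out 11111 | prev 01110 | push {}
  [10] u=2 | in 11111 | out 01111 | ==
  [11] u=3 | in 11111 | out 01111 | prev 01110 | push {0,1}
  [12] u=4 | in 11111 | out 00101 | ==
  [13] u=0 | in 11111 | out 11111 | ==
  [14] u=1 | in 01111 | out 11011 | ==

Converged values:
  [0] 11111
  [1] 11011
  [2] 01111
  [3] 01111
  [4] 00101
  [5] 11111
  [6] 11111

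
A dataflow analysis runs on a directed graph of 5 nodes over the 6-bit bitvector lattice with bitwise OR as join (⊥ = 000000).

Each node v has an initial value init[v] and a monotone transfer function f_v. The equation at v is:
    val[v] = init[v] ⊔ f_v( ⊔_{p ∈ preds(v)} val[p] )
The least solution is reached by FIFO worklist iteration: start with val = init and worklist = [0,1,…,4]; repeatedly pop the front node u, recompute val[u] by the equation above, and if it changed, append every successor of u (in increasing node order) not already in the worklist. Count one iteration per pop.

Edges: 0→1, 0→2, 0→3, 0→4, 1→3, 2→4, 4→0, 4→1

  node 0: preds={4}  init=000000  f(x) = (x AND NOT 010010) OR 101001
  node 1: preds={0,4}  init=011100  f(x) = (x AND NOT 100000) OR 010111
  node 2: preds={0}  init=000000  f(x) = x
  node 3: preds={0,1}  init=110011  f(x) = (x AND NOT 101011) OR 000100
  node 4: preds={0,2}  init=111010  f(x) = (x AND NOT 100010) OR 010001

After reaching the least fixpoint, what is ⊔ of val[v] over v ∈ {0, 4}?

111011

Trace (7 dequeues):
  [1] u=0 | in 111010 | out 101001 | prev 000000 | push {}
  [2] u=1 | in 111011 | out 011111 | prev 011100 | push {}
  [3] u=2 | in 101001 | out 101001 | prev 000000 | push {}
  [4] u=3 | in 111111 | out 110111 | prev 110011 | push {}
  [5] u=4 | in 101001 | out 111011 | prev 111010 | push {0,1}
  [6] u=0 | in 111011 | out 101001 | ==
  [7] u=1 | in 111011 | out 011111 | ==

Converged values:
  [0] 101001
  [1] 011111
  [2] 101001
  [3] 110111
  [4] 111011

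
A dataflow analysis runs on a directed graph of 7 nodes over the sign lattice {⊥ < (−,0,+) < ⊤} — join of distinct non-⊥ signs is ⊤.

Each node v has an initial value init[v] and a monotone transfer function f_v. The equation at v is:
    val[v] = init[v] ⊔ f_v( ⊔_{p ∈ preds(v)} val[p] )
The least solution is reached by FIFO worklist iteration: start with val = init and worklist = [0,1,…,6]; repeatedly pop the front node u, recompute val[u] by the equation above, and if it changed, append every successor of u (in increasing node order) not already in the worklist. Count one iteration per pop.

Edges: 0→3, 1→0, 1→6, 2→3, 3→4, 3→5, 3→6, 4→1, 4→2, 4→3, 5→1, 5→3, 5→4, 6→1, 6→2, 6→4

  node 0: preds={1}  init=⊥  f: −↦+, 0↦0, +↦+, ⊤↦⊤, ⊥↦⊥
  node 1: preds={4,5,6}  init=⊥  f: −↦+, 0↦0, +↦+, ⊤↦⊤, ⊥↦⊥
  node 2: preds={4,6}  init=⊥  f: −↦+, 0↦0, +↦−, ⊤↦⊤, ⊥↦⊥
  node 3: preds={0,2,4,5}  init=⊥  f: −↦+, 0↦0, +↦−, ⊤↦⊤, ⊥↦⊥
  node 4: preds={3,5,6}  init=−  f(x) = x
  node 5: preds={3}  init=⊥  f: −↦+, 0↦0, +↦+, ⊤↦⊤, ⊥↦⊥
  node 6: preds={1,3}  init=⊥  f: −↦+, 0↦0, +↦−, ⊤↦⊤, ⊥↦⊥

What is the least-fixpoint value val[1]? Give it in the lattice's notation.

Trace (15 dequeues):
  [1] u=0 | in ⊥ | out ⊥ | ==
  [2] u=1 | in − | out + | prev ⊥ | push {0}
  [3] u=2 | in − | out + | prev ⊥ | push {}
  [4] u=3 | in ⊤ | out ⊤ | prev ⊥ | push {}
  [5] u=4 | in ⊤ | out ⊤ | prev − | push {1,2,3}
  [6] u=5 | in ⊤ | out ⊤ | prev ⊥ | push {4}
  [7] u=6 | in ⊤ | out ⊤ | prev ⊥ | push {}
  [8] u=0 | in + | out + | prev ⊥ | push {}
  [9] u=1 | in ⊤ | out ⊤ | prev + | push {0,6}
  [10] u=2 | in ⊤ | out ⊤ | prev + | push {}
  [11] u=3 | in ⊤ | out ⊤ | ==
  [12] u=4 | in ⊤ | out ⊤ | ==
  [13] u=0 | in ⊤ | out ⊤ | prev + | push {3}
  [14] u=6 | in ⊤ | out ⊤ | ==
  [15] u=3 | in ⊤ | out ⊤ | ==

Converged values:
  [0] ⊤
  [1] ⊤
  [2] ⊤
  [3] ⊤
  [4] ⊤
  [5] ⊤
  [6] ⊤

⊤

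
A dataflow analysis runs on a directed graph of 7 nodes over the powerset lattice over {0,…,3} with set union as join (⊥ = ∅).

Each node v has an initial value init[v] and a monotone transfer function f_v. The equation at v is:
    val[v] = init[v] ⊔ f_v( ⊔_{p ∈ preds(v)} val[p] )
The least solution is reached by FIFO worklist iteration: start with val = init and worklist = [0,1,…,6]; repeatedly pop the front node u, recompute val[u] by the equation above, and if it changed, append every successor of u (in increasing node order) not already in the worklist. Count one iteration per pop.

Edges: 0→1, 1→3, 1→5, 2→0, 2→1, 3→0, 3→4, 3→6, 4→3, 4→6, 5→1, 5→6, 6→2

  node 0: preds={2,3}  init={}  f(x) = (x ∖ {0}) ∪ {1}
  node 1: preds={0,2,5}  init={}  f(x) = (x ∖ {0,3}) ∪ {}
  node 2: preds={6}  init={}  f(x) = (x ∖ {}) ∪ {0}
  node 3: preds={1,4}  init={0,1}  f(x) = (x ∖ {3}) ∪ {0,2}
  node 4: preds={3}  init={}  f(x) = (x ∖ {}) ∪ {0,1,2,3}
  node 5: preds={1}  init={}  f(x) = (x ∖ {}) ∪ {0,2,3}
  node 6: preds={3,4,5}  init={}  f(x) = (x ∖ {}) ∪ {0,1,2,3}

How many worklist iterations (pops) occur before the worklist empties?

Iteration log — 14 steps:
  step 1. node 0  ⊔preds={0,1}  new={1}  old={}  +wl: 
  step 2. node 1  ⊔preds={1}  new={1}  old={}  +wl: 
  step 3. node 2  ⊔preds={}  new={0}  old={}  +wl: 0,1
  step 4. node 3  ⊔preds={1}  new={0,1,2}  old={0,1}  +wl: 
  step 5. node 4  ⊔preds={0,1,2}  new={0,1,2,3}  old={}  +wl: 3
  step 6. node 5  ⊔preds={1}  new={0,1,2,3}  old={}  +wl: 
  step 7. node 6  ⊔preds={0,1,2,3}  new={0,1,2,3}  old={}  +wl: 2
  step 8. node 0  ⊔preds={0,1,2}  new={1,2}  old={1}  +wl: 
  step 9. node 1  ⊔preds={0,1,2,3}  new={1,2}  old={1}  +wl: 5
  step 10. node 3  ⊔preds={0,1,2,3}  new={0,1,2}  stable
  step 11. node 2  ⊔preds={0,1,2,3}  new={0,1,2,3}  old={0}  +wl: 0,1
  step 12. node 5  ⊔preds={1,2}  new={0,1,2,3}  stable
  step 13. node 0  ⊔preds={0,1,2,3}  new={1,2,3}  old={1,2}  +wl: 
  step 14. node 1  ⊔preds={0,1,2,3}  new={1,2}  stable

Least fixpoint reached:
  node 0: {1,2,3}
  node 1: {1,2}
  node 2: {0,1,2,3}
  node 3: {0,1,2}
  node 4: {0,1,2,3}
  node 5: {0,1,2,3}
  node 6: {0,1,2,3}

14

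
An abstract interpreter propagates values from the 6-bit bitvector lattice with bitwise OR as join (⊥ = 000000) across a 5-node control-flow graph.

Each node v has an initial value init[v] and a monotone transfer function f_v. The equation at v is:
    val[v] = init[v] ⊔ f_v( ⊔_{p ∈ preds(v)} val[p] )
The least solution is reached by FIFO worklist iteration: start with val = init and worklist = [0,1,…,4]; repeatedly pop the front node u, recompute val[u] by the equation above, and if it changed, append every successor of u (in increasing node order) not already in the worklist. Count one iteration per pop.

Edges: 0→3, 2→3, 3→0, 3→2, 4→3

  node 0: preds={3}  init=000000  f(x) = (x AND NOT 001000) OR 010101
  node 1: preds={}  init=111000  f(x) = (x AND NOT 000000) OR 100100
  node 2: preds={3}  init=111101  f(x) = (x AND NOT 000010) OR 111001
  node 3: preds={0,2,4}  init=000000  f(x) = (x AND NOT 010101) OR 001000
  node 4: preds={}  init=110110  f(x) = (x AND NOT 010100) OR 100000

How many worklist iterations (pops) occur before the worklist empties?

8

Trace (8 dequeues):
  [1] u=0 | in 000000 | out 010101 | prev 000000 | push {}
  [2] u=1 | in 000000 | out 111100 | prev 111000 | push {}
  [3] u=2 | in 000000 | out 111101 | ==
  [4] u=3 | in 111111 | out 101010 | prev 000000 | push {0,2}
  [5] u=4 | in 000000 | out 110110 | ==
  [6] u=0 | in 101010 | out 110111 | prev 010101 | push {3}
  [7] u=2 | in 101010 | out 111101 | ==
  [8] u=3 | in 111111 | out 101010 | ==

Converged values:
  [0] 110111
  [1] 111100
  [2] 111101
  [3] 101010
  [4] 110110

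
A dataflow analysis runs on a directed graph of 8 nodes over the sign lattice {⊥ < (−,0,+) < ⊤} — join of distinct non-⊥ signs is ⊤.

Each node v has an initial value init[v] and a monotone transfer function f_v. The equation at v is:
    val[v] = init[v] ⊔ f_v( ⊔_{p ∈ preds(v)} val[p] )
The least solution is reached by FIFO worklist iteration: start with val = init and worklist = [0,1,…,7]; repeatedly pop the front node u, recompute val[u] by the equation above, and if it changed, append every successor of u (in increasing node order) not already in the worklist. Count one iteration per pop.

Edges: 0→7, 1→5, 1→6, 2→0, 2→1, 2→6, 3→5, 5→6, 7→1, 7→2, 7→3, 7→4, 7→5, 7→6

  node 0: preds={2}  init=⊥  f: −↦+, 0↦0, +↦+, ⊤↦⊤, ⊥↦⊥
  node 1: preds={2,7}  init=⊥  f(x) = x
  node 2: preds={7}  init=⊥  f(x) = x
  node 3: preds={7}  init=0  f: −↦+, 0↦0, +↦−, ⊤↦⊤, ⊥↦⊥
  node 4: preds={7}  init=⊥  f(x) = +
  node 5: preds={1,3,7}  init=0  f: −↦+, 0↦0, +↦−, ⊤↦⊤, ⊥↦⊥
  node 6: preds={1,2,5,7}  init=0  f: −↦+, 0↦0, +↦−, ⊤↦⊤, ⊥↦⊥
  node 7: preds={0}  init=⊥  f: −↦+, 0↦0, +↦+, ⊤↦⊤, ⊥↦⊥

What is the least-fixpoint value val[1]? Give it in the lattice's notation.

⊥

Iteration log — 8 steps:
  step 1. node 0  ⊔preds=⊥  new=⊥  stable
  step 2. node 1  ⊔preds=⊥  new=⊥  stable
  step 3. node 2  ⊔preds=⊥  new=⊥  stable
  step 4. node 3  ⊔preds=⊥  new=0  stable
  step 5. node 4  ⊔preds=⊥  new=+  old=⊥  +wl: 
  step 6. node 5  ⊔preds=0  new=0  stable
  step 7. node 6  ⊔preds=0  new=0  stable
  step 8. node 7  ⊔preds=⊥  new=⊥  stable

Least fixpoint reached:
  node 0: ⊥
  node 1: ⊥
  node 2: ⊥
  node 3: 0
  node 4: +
  node 5: 0
  node 6: 0
  node 7: ⊥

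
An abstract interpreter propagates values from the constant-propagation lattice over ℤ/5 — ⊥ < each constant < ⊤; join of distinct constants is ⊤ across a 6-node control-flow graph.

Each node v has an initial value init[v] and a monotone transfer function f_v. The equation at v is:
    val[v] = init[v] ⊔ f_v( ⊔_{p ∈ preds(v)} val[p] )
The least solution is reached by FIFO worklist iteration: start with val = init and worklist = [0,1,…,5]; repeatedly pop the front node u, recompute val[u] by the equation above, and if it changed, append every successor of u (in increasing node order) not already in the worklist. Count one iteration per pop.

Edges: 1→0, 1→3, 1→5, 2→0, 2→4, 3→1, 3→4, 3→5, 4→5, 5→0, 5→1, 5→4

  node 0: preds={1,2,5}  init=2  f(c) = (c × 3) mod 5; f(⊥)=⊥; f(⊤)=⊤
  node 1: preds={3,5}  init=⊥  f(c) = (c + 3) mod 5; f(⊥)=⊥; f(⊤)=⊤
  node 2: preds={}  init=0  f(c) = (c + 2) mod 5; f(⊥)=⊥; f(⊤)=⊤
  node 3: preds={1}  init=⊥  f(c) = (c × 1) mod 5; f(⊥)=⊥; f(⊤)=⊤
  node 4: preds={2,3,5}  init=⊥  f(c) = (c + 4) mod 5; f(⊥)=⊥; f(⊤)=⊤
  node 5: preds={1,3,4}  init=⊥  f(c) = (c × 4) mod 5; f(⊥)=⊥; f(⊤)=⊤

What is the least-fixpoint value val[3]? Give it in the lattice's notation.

⊤

Worklist (19 pops):
  #1 pop 0: in=0 → ⊤ (was 2); enqueue []
  #2 pop 1: in=⊥ → ⊥ (no change)
  #3 pop 2: in=⊥ → 0 (no change)
  #4 pop 3: in=⊥ → ⊥ (no change)
  #5 pop 4: in=0 → 4 (was ⊥); enqueue []
  #6 pop 5: in=4 → 1 (was ⊥); enqueue [0,1,4]
  #7 pop 0: in=⊤ → ⊤ (no change)
  #8 pop 1: in=1 → 4 (was ⊥); enqueue [0,3,5]
  #9 pop 4: in=⊤ → ⊤ (was 4); enqueue []
  #10 pop 0: in=⊤ → ⊤ (no change)
  #11 pop 3: in=4 → 4 (was ⊥); enqueue [1,4]
  #12 pop 5: in=⊤ → ⊤ (was 1); enqueue [0]
  #13 pop 1: in=⊤ → ⊤ (was 4); enqueue [3,5]
  #14 pop 4: in=⊤ → ⊤ (no change)
  #15 pop 0: in=⊤ → ⊤ (no change)
  #16 pop 3: in=⊤ → ⊤ (was 4); enqueue [1,4]
  #17 pop 5: in=⊤ → ⊤ (no change)
  #18 pop 1: in=⊤ → ⊤ (no change)
  #19 pop 4: in=⊤ → ⊤ (no change)

Fixpoint:
  val[0] = ⊤
  val[1] = ⊤
  val[2] = 0
  val[3] = ⊤
  val[4] = ⊤
  val[5] = ⊤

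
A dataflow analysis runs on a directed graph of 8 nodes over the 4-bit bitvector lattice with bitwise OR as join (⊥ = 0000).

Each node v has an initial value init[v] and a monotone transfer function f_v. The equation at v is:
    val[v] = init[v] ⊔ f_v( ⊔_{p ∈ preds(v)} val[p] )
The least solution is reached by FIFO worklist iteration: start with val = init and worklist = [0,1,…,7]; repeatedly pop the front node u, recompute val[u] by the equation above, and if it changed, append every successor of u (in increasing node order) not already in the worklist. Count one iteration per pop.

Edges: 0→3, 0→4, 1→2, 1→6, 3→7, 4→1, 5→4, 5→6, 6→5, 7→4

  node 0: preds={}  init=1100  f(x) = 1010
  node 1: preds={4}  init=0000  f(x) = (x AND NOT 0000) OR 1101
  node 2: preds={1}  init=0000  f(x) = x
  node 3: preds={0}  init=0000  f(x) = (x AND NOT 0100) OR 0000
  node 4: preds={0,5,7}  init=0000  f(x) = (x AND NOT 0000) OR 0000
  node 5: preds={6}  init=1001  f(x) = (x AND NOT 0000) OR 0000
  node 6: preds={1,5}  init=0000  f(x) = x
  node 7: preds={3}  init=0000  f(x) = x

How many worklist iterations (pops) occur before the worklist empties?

16

Trace (16 dequeues):
  [1] u=0 | in 0000 | out 1110 | prev 1100 | push {}
  [2] u=1 | in 0000 | out 1101 | prev 0000 | push {}
  [3] u=2 | in 1101 | out 1101 | prev 0000 | push {}
  [4] u=3 | in 1110 | out 1010 | prev 0000 | push {}
  [5] u=4 | in 1111 | out 1111 | prev 0000 | push {1}
  [6] u=5 | in 0000 | out 1001 | ==
  [7] u=6 | in 1101 | out 1101 | prev 0000 | push {5}
  [8] u=7 | in 1010 | out 1010 | prev 0000 | push {4}
  [9] u=1 | in 1111 | out 1111 | prev 1101 | push {2,6}
  [10] u=5 | in 1101 | out 1101 | prev 1001 | push {}
  [11] u=4 | in 1111 | out 1111 | ==
  [12] u=2 | in 1111 | out 1111 | prev 1101 | push {}
  [13] u=6 | in 1111 | out 1111 | prev 1101 | push {5}
  [14] u=5 | in 1111 | out 1111 | prev 1101 | push {4,6}
  [15] u=4 | in 1111 | out 1111 | ==
  [16] u=6 | in 1111 | out 1111 | ==

Converged values:
  [0] 1110
  [1] 1111
  [2] 1111
  [3] 1010
  [4] 1111
  [5] 1111
  [6] 1111
  [7] 1010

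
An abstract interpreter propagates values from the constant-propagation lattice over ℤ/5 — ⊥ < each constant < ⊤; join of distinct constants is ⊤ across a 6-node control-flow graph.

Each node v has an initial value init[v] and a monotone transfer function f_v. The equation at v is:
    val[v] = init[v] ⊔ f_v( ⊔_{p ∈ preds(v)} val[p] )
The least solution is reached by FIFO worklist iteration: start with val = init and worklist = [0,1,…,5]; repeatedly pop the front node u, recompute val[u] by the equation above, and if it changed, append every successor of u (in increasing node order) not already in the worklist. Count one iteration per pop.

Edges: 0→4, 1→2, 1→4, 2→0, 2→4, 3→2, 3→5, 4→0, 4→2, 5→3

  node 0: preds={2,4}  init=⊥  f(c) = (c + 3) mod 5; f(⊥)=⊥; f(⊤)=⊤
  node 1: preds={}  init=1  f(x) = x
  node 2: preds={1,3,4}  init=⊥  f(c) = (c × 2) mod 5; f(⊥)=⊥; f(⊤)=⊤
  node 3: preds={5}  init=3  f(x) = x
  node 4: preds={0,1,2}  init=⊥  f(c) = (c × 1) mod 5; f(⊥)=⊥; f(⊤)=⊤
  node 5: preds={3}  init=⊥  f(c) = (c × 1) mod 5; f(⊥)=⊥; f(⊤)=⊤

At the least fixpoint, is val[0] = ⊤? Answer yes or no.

yes

Iteration log — 10 steps:
  step 1. node 0  ⊔preds=⊥  new=⊥  stable
  step 2. node 1  ⊔preds=⊥  new=1  stable
  step 3. node 2  ⊔preds=⊤  new=⊤  old=⊥  +wl: 0
  step 4. node 3  ⊔preds=⊥  new=3  stable
  step 5. node 4  ⊔preds=⊤  new=⊤  old=⊥  +wl: 2
  step 6. node 5  ⊔preds=3  new=3  old=⊥  +wl: 3
  step 7. node 0  ⊔preds=⊤  new=⊤  old=⊥  +wl: 4
  step 8. node 2  ⊔preds=⊤  new=⊤  stable
  step 9. node 3  ⊔preds=3  new=3  stable
  step 10. node 4  ⊔preds=⊤  new=⊤  stable

Least fixpoint reached:
  node 0: ⊤
  node 1: 1
  node 2: ⊤
  node 3: 3
  node 4: ⊤
  node 5: 3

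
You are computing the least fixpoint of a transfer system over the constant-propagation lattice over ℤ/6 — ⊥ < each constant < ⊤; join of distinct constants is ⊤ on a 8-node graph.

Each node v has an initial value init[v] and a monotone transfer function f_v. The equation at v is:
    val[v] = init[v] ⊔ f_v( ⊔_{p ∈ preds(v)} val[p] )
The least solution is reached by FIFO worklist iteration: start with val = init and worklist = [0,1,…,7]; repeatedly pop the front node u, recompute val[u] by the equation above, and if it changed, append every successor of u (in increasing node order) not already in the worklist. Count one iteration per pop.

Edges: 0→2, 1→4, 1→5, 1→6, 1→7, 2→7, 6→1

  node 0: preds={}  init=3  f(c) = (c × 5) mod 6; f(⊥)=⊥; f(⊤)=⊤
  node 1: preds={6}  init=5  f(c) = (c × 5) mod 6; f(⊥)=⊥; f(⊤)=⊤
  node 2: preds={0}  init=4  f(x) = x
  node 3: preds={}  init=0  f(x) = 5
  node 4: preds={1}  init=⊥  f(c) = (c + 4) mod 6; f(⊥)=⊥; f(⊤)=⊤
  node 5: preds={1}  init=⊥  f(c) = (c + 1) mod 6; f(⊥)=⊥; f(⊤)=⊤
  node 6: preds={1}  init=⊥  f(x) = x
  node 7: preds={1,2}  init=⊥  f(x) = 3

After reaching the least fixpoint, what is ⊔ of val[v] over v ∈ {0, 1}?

⊤

Iteration log — 14 steps:
  step 1. node 0  ⊔preds=⊥  new=3  stable
  step 2. node 1  ⊔preds=⊥  new=5  stable
  step 3. node 2  ⊔preds=3  new=⊤  old=4  +wl: 
  step 4. node 3  ⊔preds=⊥  new=⊤  old=0  +wl: 
  step 5. node 4  ⊔preds=5  new=3  old=⊥  +wl: 
  step 6. node 5  ⊔preds=5  new=0  old=⊥  +wl: 
  step 7. node 6  ⊔preds=5  new=5  old=⊥  +wl: 1
  step 8. node 7  ⊔preds=⊤  new=3  old=⊥  +wl: 
  step 9. node 1  ⊔preds=5  new=⊤  old=5  +wl: 4,5,6,7
  step 10. node 4  ⊔preds=⊤  new=⊤  old=3  +wl: 
  step 11. node 5  ⊔preds=⊤  new=⊤  old=0  +wl: 
  step 12. node 6  ⊔preds=⊤  new=⊤  old=5  +wl: 1
  step 13. node 7  ⊔preds=⊤  new=3  stable
  step 14. node 1  ⊔preds=⊤  new=⊤  stable

Least fixpoint reached:
  node 0: 3
  node 1: ⊤
  node 2: ⊤
  node 3: ⊤
  node 4: ⊤
  node 5: ⊤
  node 6: ⊤
  node 7: 3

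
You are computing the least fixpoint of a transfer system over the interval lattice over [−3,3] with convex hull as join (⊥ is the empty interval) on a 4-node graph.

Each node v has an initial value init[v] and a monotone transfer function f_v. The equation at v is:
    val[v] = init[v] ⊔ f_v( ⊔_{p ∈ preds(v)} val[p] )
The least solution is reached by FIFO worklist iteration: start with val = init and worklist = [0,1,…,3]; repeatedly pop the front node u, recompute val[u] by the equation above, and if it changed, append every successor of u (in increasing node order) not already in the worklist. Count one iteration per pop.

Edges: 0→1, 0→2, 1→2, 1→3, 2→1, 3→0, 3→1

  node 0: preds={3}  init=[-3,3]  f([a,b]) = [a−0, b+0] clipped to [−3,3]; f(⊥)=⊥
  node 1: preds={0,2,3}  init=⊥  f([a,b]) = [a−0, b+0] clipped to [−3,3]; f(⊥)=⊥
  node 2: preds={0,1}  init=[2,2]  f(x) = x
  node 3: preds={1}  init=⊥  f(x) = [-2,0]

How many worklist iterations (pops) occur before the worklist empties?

Worklist (6 pops):
  #1 pop 0: in=⊥ → [-3,3] (no change)
  #2 pop 1: in=[-3,3] → [-3,3] (was ⊥); enqueue []
  #3 pop 2: in=[-3,3] → [-3,3] (was [2,2]); enqueue [1]
  #4 pop 3: in=[-3,3] → [-2,0] (was ⊥); enqueue [0]
  #5 pop 1: in=[-3,3] → [-3,3] (no change)
  #6 pop 0: in=[-2,0] → [-3,3] (no change)

Fixpoint:
  val[0] = [-3,3]
  val[1] = [-3,3]
  val[2] = [-3,3]
  val[3] = [-2,0]

6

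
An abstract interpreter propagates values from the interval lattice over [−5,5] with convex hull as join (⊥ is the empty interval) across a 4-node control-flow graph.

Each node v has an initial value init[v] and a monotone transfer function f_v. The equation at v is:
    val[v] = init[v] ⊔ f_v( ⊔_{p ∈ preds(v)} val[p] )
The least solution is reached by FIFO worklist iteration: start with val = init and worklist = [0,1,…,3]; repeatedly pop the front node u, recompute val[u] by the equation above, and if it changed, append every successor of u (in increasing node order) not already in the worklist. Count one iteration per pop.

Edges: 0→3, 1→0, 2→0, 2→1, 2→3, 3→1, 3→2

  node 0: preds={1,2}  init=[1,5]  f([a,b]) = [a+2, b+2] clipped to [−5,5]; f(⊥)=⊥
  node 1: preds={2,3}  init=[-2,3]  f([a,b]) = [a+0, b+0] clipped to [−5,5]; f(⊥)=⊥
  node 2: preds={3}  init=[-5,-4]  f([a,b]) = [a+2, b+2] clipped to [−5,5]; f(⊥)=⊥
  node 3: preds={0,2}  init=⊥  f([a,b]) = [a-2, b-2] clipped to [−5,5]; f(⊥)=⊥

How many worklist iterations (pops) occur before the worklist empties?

11

Iteration log — 11 steps:
  step 1. node 0  ⊔preds=[-5,3]  new=[-3,5]  old=[1,5]  +wl: 
  step 2. node 1  ⊔preds=[-5,-4]  new=[-5,3]  old=[-2,3]  +wl: 0
  step 3. node 2  ⊔preds=⊥  new=[-5,-4]  stable
  step 4. node 3  ⊔preds=[-5,5]  new=[-5,3]  old=⊥  +wl: 1,2
  step 5. node 0  ⊔preds=[-5,3]  new=[-3,5]  stable
  step 6. node 1  ⊔preds=[-5,3]  new=[-5,3]  stable
  step 7. node 2  ⊔preds=[-5,3]  new=[-5,5]  old=[-5,-4]  +wl: 0,1,3
  step 8. node 0  ⊔preds=[-5,5]  new=[-3,5]  stable
  step 9. node 1  ⊔preds=[-5,5]  new=[-5,5]  old=[-5,3]  +wl: 0
  step 10. node 3  ⊔preds=[-5,5]  new=[-5,3]  stable
  step 11. node 0  ⊔preds=[-5,5]  new=[-3,5]  stable

Least fixpoint reached:
  node 0: [-3,5]
  node 1: [-5,5]
  node 2: [-5,5]
  node 3: [-5,3]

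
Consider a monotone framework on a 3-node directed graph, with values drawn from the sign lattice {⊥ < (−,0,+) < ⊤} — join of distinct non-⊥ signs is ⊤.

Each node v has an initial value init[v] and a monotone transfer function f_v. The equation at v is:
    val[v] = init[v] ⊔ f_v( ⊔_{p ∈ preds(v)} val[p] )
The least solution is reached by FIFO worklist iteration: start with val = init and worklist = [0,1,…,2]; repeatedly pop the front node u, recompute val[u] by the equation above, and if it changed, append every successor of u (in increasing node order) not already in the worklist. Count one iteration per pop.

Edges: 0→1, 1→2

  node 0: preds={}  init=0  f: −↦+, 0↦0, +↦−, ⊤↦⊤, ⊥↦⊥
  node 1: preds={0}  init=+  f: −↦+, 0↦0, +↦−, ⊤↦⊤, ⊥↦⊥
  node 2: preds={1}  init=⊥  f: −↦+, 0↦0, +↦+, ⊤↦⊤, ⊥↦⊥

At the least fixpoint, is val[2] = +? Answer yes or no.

Worklist (3 pops):
  #1 pop 0: in=⊥ → 0 (no change)
  #2 pop 1: in=0 → ⊤ (was +); enqueue []
  #3 pop 2: in=⊤ → ⊤ (was ⊥); enqueue []

Fixpoint:
  val[0] = 0
  val[1] = ⊤
  val[2] = ⊤

no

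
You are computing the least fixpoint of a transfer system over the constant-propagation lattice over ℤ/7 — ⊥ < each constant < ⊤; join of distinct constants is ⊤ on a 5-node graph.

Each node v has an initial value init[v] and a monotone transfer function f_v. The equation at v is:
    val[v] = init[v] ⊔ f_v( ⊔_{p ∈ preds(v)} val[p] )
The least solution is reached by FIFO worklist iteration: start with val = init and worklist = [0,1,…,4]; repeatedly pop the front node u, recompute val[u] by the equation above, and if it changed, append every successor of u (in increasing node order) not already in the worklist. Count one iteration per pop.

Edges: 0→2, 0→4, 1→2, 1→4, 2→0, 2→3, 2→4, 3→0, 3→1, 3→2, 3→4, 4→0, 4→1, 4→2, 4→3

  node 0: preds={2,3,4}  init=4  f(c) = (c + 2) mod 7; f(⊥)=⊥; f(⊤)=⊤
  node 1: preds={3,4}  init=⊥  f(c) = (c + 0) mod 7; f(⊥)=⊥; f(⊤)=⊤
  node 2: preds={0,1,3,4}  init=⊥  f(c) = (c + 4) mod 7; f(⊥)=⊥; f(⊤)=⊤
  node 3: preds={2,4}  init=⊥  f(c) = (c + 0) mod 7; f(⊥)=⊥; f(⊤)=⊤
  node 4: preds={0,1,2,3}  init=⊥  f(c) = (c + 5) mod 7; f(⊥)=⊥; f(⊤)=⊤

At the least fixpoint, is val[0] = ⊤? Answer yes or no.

yes

Iteration log — 13 steps:
  step 1. node 0  ⊔preds=⊥  new=4  stable
  step 2. node 1  ⊔preds=⊥  new=⊥  stable
  step 3. node 2  ⊔preds=4  new=1  old=⊥  +wl: 0
  step 4. node 3  ⊔preds=1  new=1  old=⊥  +wl: 1,2
  step 5. node 4  ⊔preds=⊤  new=⊤  old=⊥  +wl: 3
  step 6. node 0  ⊔preds=⊤  new=⊤  old=4  +wl: 4
  step 7. node 1  ⊔preds=⊤  new=⊤  old=⊥  +wl: 
  step 8. node 2  ⊔preds=⊤  new=⊤  old=1  +wl: 0
  step 9. node 3  ⊔preds=⊤  new=⊤  old=1  +wl: 1,2
  step 10. node 4  ⊔preds=⊤  new=⊤  stable
  step 11. node 0  ⊔preds=⊤  new=⊤  stable
  step 12. node 1  ⊔preds=⊤  new=⊤  stable
  step 13. node 2  ⊔preds=⊤  new=⊤  stable

Least fixpoint reached:
  node 0: ⊤
  node 1: ⊤
  node 2: ⊤
  node 3: ⊤
  node 4: ⊤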